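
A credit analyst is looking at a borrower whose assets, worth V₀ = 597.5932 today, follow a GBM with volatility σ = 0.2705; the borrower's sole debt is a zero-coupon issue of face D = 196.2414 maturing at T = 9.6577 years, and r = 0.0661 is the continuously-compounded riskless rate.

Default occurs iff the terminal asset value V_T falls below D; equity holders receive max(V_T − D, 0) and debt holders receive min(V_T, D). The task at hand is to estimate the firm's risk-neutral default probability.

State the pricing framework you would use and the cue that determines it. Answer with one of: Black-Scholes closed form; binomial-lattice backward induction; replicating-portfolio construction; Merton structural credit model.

Key observation: assets follow a GBM and default happens iff V_T < 196.2414; valuing claims on that split (equity as a call, risky debt as the residual) is the structural model's definition.

framework: Merton structural credit model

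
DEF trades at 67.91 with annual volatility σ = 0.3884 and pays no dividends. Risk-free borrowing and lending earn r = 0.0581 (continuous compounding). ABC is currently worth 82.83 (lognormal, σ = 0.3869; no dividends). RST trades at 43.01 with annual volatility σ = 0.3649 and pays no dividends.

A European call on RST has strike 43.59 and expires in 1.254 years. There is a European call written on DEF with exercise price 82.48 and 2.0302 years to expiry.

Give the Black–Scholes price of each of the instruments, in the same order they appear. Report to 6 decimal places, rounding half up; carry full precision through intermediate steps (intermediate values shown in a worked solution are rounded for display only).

[RST call K=43.59]
σ√T = 0.3649·√1.254 = 0.408623
d₁ = (ln(S/K) + (r+σ²/2)T) / (σ√T) = (ln(43.01/43.59) + (0.0581+0.3649²/2)·1.254) / 0.408623 = (-0.013395 + 0.156344) / 0.408623 = 0.349830
d₂ = d₁ − σ√T = 0.349830 − 0.408623 = -0.058793
e^{−rT} = 0.929733
N(d₁) = 0.636767,  N(d₂) = 0.476559
price = S·N(d₁) − K·e^{−rT}·N(d₂) = 27.387345 − 19.313529 = 8.073816
[DEF call K=82.48]
σ√T = 0.3884·√2.0302 = 0.553412
d₁ = (ln(S/K) + (r+σ²/2)T) / (σ√T) = (ln(67.91/82.48) + (0.0581+0.3884²/2)·2.0302) / 0.553412 = (-0.194373 + 0.271087) / 0.553412 = 0.138621
d₂ = d₁ − σ√T = 0.138621 − 0.553412 = -0.414791
e^{−rT} = 0.888736
N(d₁) = 0.555125,  N(d₂) = 0.339147
price = S·N(d₁) − K·e^{−rT}·N(d₂) = 37.698551 − 24.860516 = 12.838035

price(RST call K=43.59) = 8.073816
price(DEF call K=82.48) = 12.838035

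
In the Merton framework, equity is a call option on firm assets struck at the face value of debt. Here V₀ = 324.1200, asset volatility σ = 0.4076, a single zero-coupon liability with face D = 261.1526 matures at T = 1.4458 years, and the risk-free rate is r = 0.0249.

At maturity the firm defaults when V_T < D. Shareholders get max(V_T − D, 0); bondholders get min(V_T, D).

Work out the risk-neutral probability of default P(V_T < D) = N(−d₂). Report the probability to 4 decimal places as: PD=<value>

PD=0.3939

Work the structural quantities from V₀ = 324.1200 against face 261.1526:
d₁ = [ln(V₀/D) + (r + σ²/2)T] / (σ√T)
   = [ln(324.1200/261.1526) + (0.0249 + 0.5·0.4076²)·1.4458] / (0.4076·√1.4458)
   = [0.216009 + 0.156101] / 0.490104 = 0.759248
d₂ = d₁ − σ√T = 0.759248 − 0.490104 = 0.269144
risk-neutral PD = N(−d₂) = N(-0.269144) = 0.393910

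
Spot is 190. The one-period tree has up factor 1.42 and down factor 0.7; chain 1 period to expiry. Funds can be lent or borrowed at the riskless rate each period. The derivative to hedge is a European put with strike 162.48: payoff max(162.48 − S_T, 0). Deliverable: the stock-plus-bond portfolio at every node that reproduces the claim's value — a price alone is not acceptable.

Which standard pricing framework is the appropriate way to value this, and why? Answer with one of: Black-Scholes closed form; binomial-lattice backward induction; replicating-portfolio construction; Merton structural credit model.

Key observation: what is demanded is not a single number but the (Δ, B) position at each node of the 1.42/0.7 tree starting at 190; constructing those positions is the replicating-portfolio method.

framework: replicating-portfolio construction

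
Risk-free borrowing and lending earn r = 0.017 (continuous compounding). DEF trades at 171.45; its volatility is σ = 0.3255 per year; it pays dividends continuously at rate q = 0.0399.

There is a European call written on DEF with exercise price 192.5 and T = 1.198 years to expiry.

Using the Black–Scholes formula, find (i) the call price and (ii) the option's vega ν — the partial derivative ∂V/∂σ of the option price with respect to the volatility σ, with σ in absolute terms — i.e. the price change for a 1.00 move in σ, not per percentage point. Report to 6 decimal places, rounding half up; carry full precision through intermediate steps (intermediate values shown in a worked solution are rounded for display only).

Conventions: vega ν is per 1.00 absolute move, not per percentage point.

σ√T = 0.3255·√1.198 = 0.356270
d₁ = (ln(S/K) + (r−q+σ²/2)T) / (σ√T) = (ln(171.45/192.5) + (0.017−0.0399+0.3255²/2)·1.198) / 0.356270 = (-0.115804 + 0.036030) / 0.356270 = -0.223916
d₂ = d₁ − σ√T = -0.223916 − 0.356270 = -0.580186
e^{−rT} = 0.979840
e^{−qT} = 0.953324
N(d₁) = 0.411411,  N(d₂) = 0.280895
Call price V = S·e^{−qT}·N(d₁) − K·e^{−rT}·N(d₂) = 67.244149 − 52.982124 = 14.262024
φ(d₁) = (1/√(2π))·e^{−d₁²/2} = 0.389065
ν = S·e^{−qT}·φ(d₁)·√T = 69.603202

price = 14.262024
ν = 69.603202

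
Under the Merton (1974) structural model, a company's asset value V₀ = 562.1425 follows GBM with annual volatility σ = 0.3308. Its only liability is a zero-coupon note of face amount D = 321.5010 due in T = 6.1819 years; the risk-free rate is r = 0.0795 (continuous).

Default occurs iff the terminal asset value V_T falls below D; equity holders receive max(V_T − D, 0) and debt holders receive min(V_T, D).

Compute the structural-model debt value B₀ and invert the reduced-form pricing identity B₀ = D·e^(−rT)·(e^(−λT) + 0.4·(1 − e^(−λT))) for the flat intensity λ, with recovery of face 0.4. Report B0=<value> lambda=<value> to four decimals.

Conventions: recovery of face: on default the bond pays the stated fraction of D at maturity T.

Equity is a call on the firm's assets struck at D = 321.5010:
d₁ = [ln(V₀/D) + (r + σ²/2)T] / (σ√T)
   = [ln(562.1425/321.5010) + (0.0795 + 0.5·0.3308²)·6.1819] / (0.3308·√6.1819)
   = [0.558755 + 0.829700] / 0.822482 = 1.688127
d₂ = d₁ − σ√T = 1.688127 − 0.822482 = 0.865645
N(d₁) = 0.954307,  N(d₂) = 0.806657,  e^(−rT) = 0.611732
E₀ = V₀·N(d₁) − D·e^(−rT)·N(d₂)
   = 562.1425·0.954307 − 321.5010·0.611732·0.806657 = 377.808980
B₀ = V₀ − E₀ = 562.1425 − 377.808980 = 184.333520
e^(−λT) = (B₀·e^(rT)/D − 0.4)/(1 − 0.4) = (184.3335·1.634703/321.5010 − 0.4)/0.6 = 0.89543578
λ = −ln(0.89543578)/6.1819 = 0.017866

B0=184.3335 lambda=0.0179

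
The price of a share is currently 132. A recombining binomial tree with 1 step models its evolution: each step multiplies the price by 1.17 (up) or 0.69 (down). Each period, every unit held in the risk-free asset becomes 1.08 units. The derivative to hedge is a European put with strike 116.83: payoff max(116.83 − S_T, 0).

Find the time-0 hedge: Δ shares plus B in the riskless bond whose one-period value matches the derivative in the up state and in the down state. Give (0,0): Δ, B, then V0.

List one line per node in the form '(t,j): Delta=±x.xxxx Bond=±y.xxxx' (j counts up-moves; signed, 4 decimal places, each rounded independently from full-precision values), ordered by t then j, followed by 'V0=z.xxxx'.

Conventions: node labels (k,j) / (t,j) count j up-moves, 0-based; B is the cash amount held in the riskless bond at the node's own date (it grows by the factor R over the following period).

(0,0): Delta=-0.4064 Bond=58.1163
V0=4.4705

Under the risk-neutral measure, an up-move has probability p* = (R−d)/(u−d) = 0.8125 and values discount at R = 1.08.
At maturity the claim pays: V(1,0)=25.7500, V(1,1)=0.0000
(0,0): S=132.0000. Δ = (V_up−V_dn)/(S_up−S_dn) = (0.0000−25.7500)/(154.4400−91.0800) = -0.4064. V = [p*·0.0000 + (1−p*)·25.7500]/1.08 = 4.4705. B = V − Δ·S = 58.1163.
Sanity check at the root: Δ(0,0)·S0 + B(0,0) reproduces V0 = 4.4705.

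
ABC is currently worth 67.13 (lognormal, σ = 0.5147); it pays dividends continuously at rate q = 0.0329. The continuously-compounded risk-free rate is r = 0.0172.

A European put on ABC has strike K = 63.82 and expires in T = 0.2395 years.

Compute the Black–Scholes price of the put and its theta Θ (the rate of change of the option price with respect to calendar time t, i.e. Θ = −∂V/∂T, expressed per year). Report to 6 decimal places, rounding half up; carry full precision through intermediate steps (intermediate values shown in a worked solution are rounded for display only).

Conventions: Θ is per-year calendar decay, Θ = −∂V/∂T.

σ√T = 0.5147·√0.2395 = 0.251888
d₁ = (ln(S/K) + (r−q+σ²/2)T) / (σ√T) = (ln(67.13/63.82) + (0.0172−0.0329+0.5147²/2)·0.2395) / 0.251888 = (0.050564 + 0.027964) / 0.251888 = 0.311758
d₂ = d₁ − σ√T = 0.311758 − 0.251888 = 0.059870
e^{−rT} = 0.995889
e^{−qT} = 0.992151
N(−d₁) = 0.377612,  N(−d₂) = 0.476130
Put price V = K·e^{−rT}·N(−d₂) − S·e^{−qT}·N(−d₁) = 30.261668 − 25.150157 = 5.111511
φ(d₁) = (1/√(2π))·e^{−d₁²/2} = 0.380019
Θ = −S·e^{−qT}·φ(d₁)·σ/(2√T) − q·S·e^{−qT}·N(−d₁) + r·K·e^{−rT}·N(−d₂) = −13.309781 − 0.827440 + 0.520501 = -13.616720

price = 5.111511
Θ = -13.616720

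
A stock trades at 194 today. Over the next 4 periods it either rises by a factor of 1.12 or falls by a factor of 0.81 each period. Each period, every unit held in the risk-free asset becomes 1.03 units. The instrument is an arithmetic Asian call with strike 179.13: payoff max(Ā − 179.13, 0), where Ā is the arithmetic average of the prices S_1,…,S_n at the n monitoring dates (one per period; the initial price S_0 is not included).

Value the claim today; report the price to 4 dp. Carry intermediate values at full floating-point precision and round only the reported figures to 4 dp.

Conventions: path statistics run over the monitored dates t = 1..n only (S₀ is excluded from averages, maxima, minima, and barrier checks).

Risk-neutral up-probability p* = (R−d)/(u−d) = (1.03−0.81)/(1.12−0.81) = 0.7097; the claim prices as the p*-weighted sum of path payoffs discounted by R^4.
Enumerate all 2^4 = 16 price paths (U = up ×1.12, D = down ×0.81); each path with k up-moves has probability p*^k·(1−p*)^(4−k).
DDDD: Ā=117.7584, payoff=0.0000, prob=0.007104
UDDD: Ā=162.8264, payoff=0.0000, prob=0.017366
DUDD: Ā=147.7914, payoff=0.0000, prob=0.017366
UUDD: Ā=204.3536, payoff=25.2236, prob=0.042451
DDUD: Ā=135.6131, payoff=0.0000, prob=0.017366
UDUD: Ā=187.5144, payoff=8.3844, prob=0.042451
DUUD: Ā=172.4794, payoff=0.0000, prob=0.042451
UUUD: Ā=238.4900, payoff=59.3600, prob=0.103768
DDDU: Ā=125.7486, payoff=0.0000, prob=0.017366
UDDU: Ā=173.8746, payoff=0.0000, prob=0.042451
DUDU: Ā=158.8396, payoff=0.0000, prob=0.042451
UUDU: Ā=219.6301, payoff=40.5001, prob=0.103768
DDUU: Ā=146.6613, payoff=0.0000, prob=0.042451
UDUU: Ā=202.7909, payoff=23.6609, prob=0.103768
DUUU: Ā=187.7559, payoff=8.6259, prob=0.103768
UUUU: Ā=259.6131, payoff=80.4831, prob=0.253655
Price = Σ prob·payoff / R^4 = 35.554272 / 1.125509 = 31.5895

price = 31.5895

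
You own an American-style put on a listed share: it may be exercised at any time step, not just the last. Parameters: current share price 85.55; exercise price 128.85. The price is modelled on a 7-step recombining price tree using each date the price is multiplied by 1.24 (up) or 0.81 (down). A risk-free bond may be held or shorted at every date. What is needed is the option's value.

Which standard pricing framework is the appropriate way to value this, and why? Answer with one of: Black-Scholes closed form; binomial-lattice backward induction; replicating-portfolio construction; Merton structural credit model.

framework: binomial-lattice backward induction

Key observation: the defining feature is the embedded early-exercise option across 7 discrete dates on the spot-85.55 tree; pricing the strike-128.85 put means working backward with an exercise test at every node.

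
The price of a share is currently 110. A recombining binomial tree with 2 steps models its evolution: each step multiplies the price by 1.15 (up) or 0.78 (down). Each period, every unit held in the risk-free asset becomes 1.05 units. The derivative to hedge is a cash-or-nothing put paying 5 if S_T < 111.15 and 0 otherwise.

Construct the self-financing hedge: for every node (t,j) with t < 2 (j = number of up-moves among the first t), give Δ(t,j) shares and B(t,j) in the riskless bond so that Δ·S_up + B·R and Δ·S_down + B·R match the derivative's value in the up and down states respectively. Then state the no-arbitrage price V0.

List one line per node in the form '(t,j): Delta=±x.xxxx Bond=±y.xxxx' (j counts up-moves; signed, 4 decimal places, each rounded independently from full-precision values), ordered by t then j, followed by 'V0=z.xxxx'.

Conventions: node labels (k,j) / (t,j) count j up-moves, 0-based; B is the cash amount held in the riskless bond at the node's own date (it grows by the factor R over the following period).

(0,0): Delta=-0.0854 Bond=11.5118
(1,0): Delta=0.0000 Bond=4.7619
(1,1): Delta=-0.1068 Bond=14.8005
V0=2.1202

Under the risk-neutral measure, an up-move has probability p* = (R−d)/(u−d) = 0.7297 and values discount at R = 1.05.
Expiry values: V(2,0)=5.0000, V(2,1)=5.0000, V(2,2)=0.0000
(1,0): S=85.8000. Δ = (V_up−V_dn)/(S_up−S_dn) = (5.0000−5.0000)/(98.6700−66.9240) = 0.0000. V = [p*·5.0000 + (1−p*)·5.0000]/1.05 = 4.7619. B = V − Δ·S = 4.7619.
(1,1): S=126.5000. Δ = (V_up−V_dn)/(S_up−S_dn) = (0.0000−5.0000)/(145.4750−98.6700) = -0.1068. V = [p*·0.0000 + (1−p*)·5.0000]/1.05 = 1.2870. B = V − Δ·S = 14.8005.
(0,0): S=110.0000. Δ = (V_up−V_dn)/(S_up−S_dn) = (1.2870−4.7619)/(126.5000−85.8000) = -0.0854. V = [p*·1.2870 + (1−p*)·4.7619]/1.05 = 2.1202. B = V − Δ·S = 11.5118.
Sanity check at the root: Δ(0,0)·S0 + B(0,0) reproduces V0 = 2.1202.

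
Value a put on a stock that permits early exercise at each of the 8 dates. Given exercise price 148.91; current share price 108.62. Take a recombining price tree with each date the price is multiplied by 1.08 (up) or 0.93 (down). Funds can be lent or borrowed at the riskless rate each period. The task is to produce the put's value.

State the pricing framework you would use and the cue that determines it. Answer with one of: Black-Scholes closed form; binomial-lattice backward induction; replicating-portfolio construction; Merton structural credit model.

Key observation: an American put (K = 148.91, S₀ = 108.62) on a 8-date tree has no closed form — the optimal stopping decision is embedded and must be resolved recursively from expiry.

framework: binomial-lattice backward induction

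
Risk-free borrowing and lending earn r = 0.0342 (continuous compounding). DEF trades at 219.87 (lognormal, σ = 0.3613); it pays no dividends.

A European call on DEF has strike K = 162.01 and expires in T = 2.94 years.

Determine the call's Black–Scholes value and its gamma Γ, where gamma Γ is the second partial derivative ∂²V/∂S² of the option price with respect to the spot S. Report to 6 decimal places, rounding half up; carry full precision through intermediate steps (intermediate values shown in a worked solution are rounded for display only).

price = 90.035847
Γ = 0.001839

σ√T = 0.3613·√2.94 = 0.619500
d₁ = (ln(S/K) + (r+σ²/2)T) / (σ√T) = (ln(219.87/162.01) + (0.0342+0.3613²/2)·2.94) / 0.619500 = (0.305378 + 0.292438) / 0.619500 = 0.964998
d₂ = d₁ − σ√T = 0.964998 − 0.619500 = 0.345498
e^{−rT} = 0.904342
N(d₁) = 0.832727,  N(d₂) = 0.635140
Call price V = S·N(d₁) − K·e^{−rT}·N(d₂) = 183.091716 − 93.055869 = 90.035847
φ(d₁) = (1/√(2π))·e^{−d₁²/2} = 0.250437
Γ = φ(d₁) / (S·σ·√T) = 0.001839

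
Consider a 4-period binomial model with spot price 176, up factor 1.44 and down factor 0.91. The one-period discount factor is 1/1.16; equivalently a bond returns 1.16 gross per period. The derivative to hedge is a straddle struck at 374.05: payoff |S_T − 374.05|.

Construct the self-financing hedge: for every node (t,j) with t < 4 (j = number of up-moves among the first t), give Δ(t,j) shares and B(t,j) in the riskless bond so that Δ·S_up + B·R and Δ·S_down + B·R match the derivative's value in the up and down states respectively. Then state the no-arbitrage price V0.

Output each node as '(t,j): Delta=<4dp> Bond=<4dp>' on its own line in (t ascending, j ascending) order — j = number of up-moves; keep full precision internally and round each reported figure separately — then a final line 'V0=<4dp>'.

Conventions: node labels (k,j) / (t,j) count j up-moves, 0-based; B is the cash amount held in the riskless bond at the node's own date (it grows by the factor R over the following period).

No-arbitrage ⇒ martingale measure with p* = (R−d)/(u−d) = 0.4717.
Terminal payoffs: V(4,0)=253.3581, V(4,1)=183.0650, V(4,2)=71.8319, V(4,3)=104.1852, V(4,4)=382.7178
(3,0): S=132.6285. Δ = (V_up−V_dn)/(S_up−S_dn) = (183.0650−253.3581)/(190.9850−120.6919) = -1.0000. V = [p*·183.0650 + (1−p*)·253.3581]/1.16 = 189.8284. B = V − Δ·S = 322.4569.
(3,1): S=209.8737. Δ = (V_up−V_dn)/(S_up−S_dn) = (71.8319−183.0650)/(302.2181−190.9850) = -1.0000. V = [p*·71.8319 + (1−p*)·183.0650]/1.16 = 112.5832. B = V − Δ·S = 322.4569.
(3,2): S=332.1078. Δ = (V_up−V_dn)/(S_up−S_dn) = (104.1852−71.8319)/(478.2352−302.2181) = 0.1838. V = [p*·104.1852 + (1−p*)·71.8319]/1.16 = 75.0801. B = V − Δ·S = 14.0362.
(3,3): S=525.5332. Δ = (V_up−V_dn)/(S_up−S_dn) = (382.7178−104.1852)/(756.7678−478.2352) = 1.0000. V = [p*·382.7178 + (1−p*)·104.1852]/1.16 = 203.0763. B = V − Δ·S = -322.4569.
(2,0): S=145.7456. Δ = (V_up−V_dn)/(S_up−S_dn) = (112.5832−189.8284)/(209.8737−132.6285) = -1.0000. V = [p*·112.5832 + (1−p*)·189.8284]/1.16 = 132.2345. B = V − Δ·S = 277.9801.
(2,1): S=230.6304. Δ = (V_up−V_dn)/(S_up−S_dn) = (75.0801−112.5832)/(332.1078−209.8737) = -0.3068. V = [p*·75.0801 + (1−p*)·112.5832]/1.16 = 81.8044. B = V − Δ·S = 152.5650.
(2,2): S=364.9536. Δ = (V_up−V_dn)/(S_up−S_dn) = (203.0763−75.0801)/(525.5332−332.1078) = 0.6617. V = [p*·203.0763 + (1−p*)·75.0801]/1.16 = 116.7721. B = V − Δ·S = -124.7301.
(1,0): S=160.1600. Δ = (V_up−V_dn)/(S_up−S_dn) = (81.8044−132.2345)/(230.6304−145.7456) = -0.5941. V = [p*·81.8044 + (1−p*)·132.2345]/1.16 = 93.4885. B = V − Δ·S = 188.6397.
(1,1): S=253.4400. Δ = (V_up−V_dn)/(S_up−S_dn) = (116.7721−81.8044)/(364.9536−230.6304) = 0.2603. V = [p*·116.7721 + (1−p*)·81.8044]/1.16 = 84.7402. B = V − Δ·S = 18.7633.
(0,0): S=176.0000. Δ = (V_up−V_dn)/(S_up−S_dn) = (84.7402−93.4885)/(253.4400−160.1600) = -0.0938. V = [p*·84.7402 + (1−p*)·93.4885]/1.16 = 77.0362. B = V − Δ·S = 93.5425.
Verification: the root portfolio costs Δ(0,0)·S0 + B(0,0) = 77.0362, matching V0.

(0,0): Delta=-0.0938 Bond=93.5425
(1,0): Delta=-0.5941 Bond=188.6397
(1,1): Delta=0.2603 Bond=18.7633
(2,0): Delta=-1.0000 Bond=277.9801
(2,1): Delta=-0.3068 Bond=152.5650
(2,2): Delta=0.6617 Bond=-124.7301
(3,0): Delta=-1.0000 Bond=322.4569
(3,1): Delta=-1.0000 Bond=322.4569
(3,2): Delta=0.1838 Bond=14.0362
(3,3): Delta=1.0000 Bond=-322.4569
V0=77.0362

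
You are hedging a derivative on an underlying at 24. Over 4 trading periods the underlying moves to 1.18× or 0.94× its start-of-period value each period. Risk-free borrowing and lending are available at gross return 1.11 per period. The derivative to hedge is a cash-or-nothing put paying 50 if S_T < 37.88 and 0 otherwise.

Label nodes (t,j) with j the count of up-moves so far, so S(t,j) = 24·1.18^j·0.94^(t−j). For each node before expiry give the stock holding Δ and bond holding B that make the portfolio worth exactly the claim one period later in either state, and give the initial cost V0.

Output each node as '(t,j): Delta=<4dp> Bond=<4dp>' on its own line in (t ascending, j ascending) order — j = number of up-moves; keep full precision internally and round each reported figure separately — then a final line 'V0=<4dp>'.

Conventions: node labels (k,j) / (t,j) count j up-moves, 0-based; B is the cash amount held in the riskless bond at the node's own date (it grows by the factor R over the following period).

No-arbitrage ⇒ martingale measure with p* = (R−d)/(u−d) = 0.7083.
Payoffs at expiry: V(4,0)=50.0000, V(4,1)=50.0000, V(4,2)=50.0000, V(4,3)=50.0000, V(4,4)=0.0000
  t=3,j=0: stock 19.9340 → up 23.5221 (V=50.0000), down 18.7380 (V=50.0000). Price 45.0450; hedge Δ=0.0000, bond B=45.0450.
  t=3,j=1: stock 25.0236 → up 29.5278 (V=50.0000), down 23.5221 (V=50.0000). Price 45.0450; hedge Δ=0.0000, bond B=45.0450.
  t=3,j=2: stock 31.4125 → up 37.0668 (V=50.0000), down 29.5278 (V=50.0000). Price 45.0450; hedge Δ=0.0000, bond B=45.0450.
  t=3,j=3: stock 39.4328 → up 46.5307 (V=0.0000), down 37.0668 (V=50.0000). Price 13.1381; hedge Δ=-5.2833, bond B=221.4715.
  t=2,j=0: stock 21.2064 → up 25.0236 (V=45.0450), down 19.9340 (V=45.0450). Price 40.5811; hedge Δ=0.0000, bond B=40.5811.
  t=2,j=1: stock 26.6208 → up 31.4125 (V=45.0450), down 25.0236 (V=45.0450). Price 40.5811; hedge Δ=0.0000, bond B=40.5811.
  t=2,j=2: stock 33.4176 → up 39.4328 (V=13.1381), down 31.4125 (V=45.0450). Price 20.2201; hedge Δ=-3.9783, bond B=153.1656.
  t=1,j=0: stock 22.5600 → up 26.6208 (V=40.5811), down 21.2064 (V=40.5811). Price 36.5596; hedge Δ=0.0000, bond B=36.5596.
  t=1,j=1: stock 28.3200 → up 33.4176 (V=20.2201), down 26.6208 (V=40.5811). Price 23.5664; hedge Δ=-2.9957, bond B=108.4040.
  t=0,j=0: stock 24.0000 → up 28.3200 (V=23.5664), down 22.5600 (V=36.5596). Price 24.6451; hedge Δ=-2.2558, bond B=78.7832.
Verification: the root portfolio costs Δ(0,0)·S0 + B(0,0) = 24.6451, matching V0.

(0,0): Delta=-2.2558 Bond=78.7832
(1,0): Delta=0.0000 Bond=36.5596
(1,1): Delta=-2.9957 Bond=108.4040
(2,0): Delta=0.0000 Bond=40.5811
(2,1): Delta=0.0000 Bond=40.5811
(2,2): Delta=-3.9783 Bond=153.1656
(3,0): Delta=0.0000 Bond=45.0450
(3,1): Delta=0.0000 Bond=45.0450
(3,2): Delta=0.0000 Bond=45.0450
(3,3): Delta=-5.2833 Bond=221.4715
V0=24.6451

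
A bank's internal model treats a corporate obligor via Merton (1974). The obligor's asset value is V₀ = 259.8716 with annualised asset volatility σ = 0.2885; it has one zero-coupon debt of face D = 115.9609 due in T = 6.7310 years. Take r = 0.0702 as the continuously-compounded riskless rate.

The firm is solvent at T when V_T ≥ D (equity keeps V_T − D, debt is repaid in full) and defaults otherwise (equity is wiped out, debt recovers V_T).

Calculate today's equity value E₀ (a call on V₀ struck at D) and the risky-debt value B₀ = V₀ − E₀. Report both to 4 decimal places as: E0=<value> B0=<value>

E0=189.3177 B0=70.5539

Apply the equity-as-call identities (strike 115.9609, horizon 6.7310 years):
d₁ = [ln(V₀/D) + (r + σ²/2)T] / (σ√T)
   = [ln(259.8716/115.9609) + (0.0702 + 0.5·0.2885²)·6.7310] / (0.2885·√6.7310)
   = [0.806935 + 0.752634] / 0.748489 = 2.083622
d₂ = d₁ − σ√T = 2.083622 − 0.748489 = 1.335133
N(d₁) = 0.981403,  N(d₂) = 0.909084,  e^(−rT) = 0.623432
E₀ = V₀·N(d₁) − D·e^(−rT)·N(d₂)
   = 259.8716·0.981403 − 115.9609·0.623432·0.909084 = 189.317690
B₀ = V₀ − E₀ = 259.8716 − 189.317690 = 70.553910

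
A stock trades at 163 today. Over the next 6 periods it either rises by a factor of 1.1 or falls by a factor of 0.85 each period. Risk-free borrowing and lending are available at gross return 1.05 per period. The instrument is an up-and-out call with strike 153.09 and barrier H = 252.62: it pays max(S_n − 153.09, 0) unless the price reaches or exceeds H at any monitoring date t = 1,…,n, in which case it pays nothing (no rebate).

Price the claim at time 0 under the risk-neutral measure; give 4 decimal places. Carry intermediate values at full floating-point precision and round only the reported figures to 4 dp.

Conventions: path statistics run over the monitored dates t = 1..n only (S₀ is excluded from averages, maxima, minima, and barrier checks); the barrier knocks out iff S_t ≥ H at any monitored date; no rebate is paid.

price = 20.6732

Under the martingale measure an up-move has probability p* = 0.8000; value the claim as the probability-weighted average of per-path payoffs, discounted 6 periods at R = 1.05.
Enumerate all 2^6 = 64 price paths (U = up ×1.1, D = down ×0.85); each path with k up-moves has probability p*^k·(1−p*)^(6−k).
DDDDDD: M=138.5500, payoff=0.0000, prob=0.000064
UDDDDD: M=179.3000, payoff=0.0000, prob=0.000256
DUDDDD: M=152.4050, payoff=0.0000, prob=0.000256
UUDDDD: M=197.2300, payoff=0.0000, prob=0.001024
DDUDDD: M=138.5500, payoff=0.0000, prob=0.000256
UDUDDD: M=179.3000, payoff=0.0000, prob=0.001024
DUUDDD: M=167.6455, payoff=0.0000, prob=0.001024
UUUDDD: M=216.9530, payoff=0.0000, prob=0.004096
DDDUDD: M=138.5500, payoff=0.0000, prob=0.000256
UDDUDD: M=179.3000, payoff=0.0000, prob=0.001024
DUDUDD: M=152.4050, payoff=0.0000, prob=0.001024
UUDUDD: M=197.2300, payoff=0.0000, prob=0.004096
DDUUDD: M=142.4987, payoff=0.0000, prob=0.001024
UDUUDD: M=184.4101, payoff=0.0000, prob=0.004096
DUUUDD: M=184.4101, payoff=0.0000, prob=0.004096
UUUUDD: M=238.6483, payoff=19.3334, prob=0.016384
DDDDUD: M=138.5500, payoff=0.0000, prob=0.000256
UDDDUD: M=179.3000, payoff=0.0000, prob=0.001024
DUDDUD: M=152.4050, payoff=0.0000, prob=0.001024
UUDDUD: M=197.2300, payoff=0.0000, prob=0.004096
DDUDUD: M=138.5500, payoff=0.0000, prob=0.001024
UDUDUD: M=179.3000, payoff=0.0000, prob=0.004096
DUUDUD: M=167.6455, payoff=0.0000, prob=0.004096
UUUDUD: M=216.9530, payoff=19.3334, prob=0.016384
DDDUUD: M=138.5500, payoff=0.0000, prob=0.001024
UDDUUD: M=179.3000, payoff=0.0000, prob=0.004096
DUDUUD: M=156.7485, payoff=0.0000, prob=0.004096
UUDUUD: M=202.8511, payoff=19.3334, prob=0.016384
DDUUUD: M=156.7485, payoff=0.0000, prob=0.004096
UDUUUD: M=202.8511, payoff=19.3334, prob=0.016384
DUUUUD: M=202.8511, payoff=19.3334, prob=0.016384
UUUUUD: M=262.5131, payoff=0.0000, prob=0.065536
DDDDDU: M=138.5500, payoff=0.0000, prob=0.000256
UDDDDU: M=179.3000, payoff=0.0000, prob=0.001024
DUDDDU: M=152.4050, payoff=0.0000, prob=0.001024
UUDDDU: M=197.2300, payoff=0.0000, prob=0.004096
DDUDDU: M=138.5500, payoff=0.0000, prob=0.001024
UDUDDU: M=179.3000, payoff=0.0000, prob=0.004096
DUUDDU: M=167.6455, payoff=0.0000, prob=0.004096
UUUDDU: M=216.9530, payoff=19.3334, prob=0.016384
DDDUDU: M=138.5500, payoff=0.0000, prob=0.001024
UDDUDU: M=179.3000, payoff=0.0000, prob=0.004096
DUDUDU: M=152.4050, payoff=0.0000, prob=0.004096
UUDUDU: M=197.2300, payoff=19.3334, prob=0.016384
DDUUDU: M=142.4987, payoff=0.0000, prob=0.004096
UDUUDU: M=184.4101, payoff=19.3334, prob=0.016384
DUUUDU: M=184.4101, payoff=19.3334, prob=0.016384
UUUUDU: M=238.6483, payoff=70.0462, prob=0.065536
DDDDUU: M=138.5500, payoff=0.0000, prob=0.001024
UDDDUU: M=179.3000, payoff=0.0000, prob=0.004096
DUDDUU: M=152.4050, payoff=0.0000, prob=0.004096
UUDDUU: M=197.2300, payoff=19.3334, prob=0.016384
DDUDUU: M=138.5500, payoff=0.0000, prob=0.004096
UDUDUU: M=179.3000, payoff=19.3334, prob=0.016384
DUUDUU: M=172.4234, payoff=19.3334, prob=0.016384
UUUDUU: M=223.1362, payoff=70.0462, prob=0.065536
DDDUUU: M=138.5500, payoff=0.0000, prob=0.004096
UDDUUU: M=179.3000, payoff=19.3334, prob=0.016384
DUDUUU: M=172.4234, payoff=19.3334, prob=0.016384
UUDUUU: M=223.1362, payoff=70.0462, prob=0.065536
DDUUUU: M=172.4234, payoff=19.3334, prob=0.016384
UDUUUU: M=223.1362, payoff=70.0462, prob=0.065536
DUUUUU: M=223.1362, payoff=70.0462, prob=0.065536
UUUUUU: M=288.7644, payoff=0.0000, prob=0.262144
Price = Σ prob·payoff / R^6 = 27.704101 / 1.340096 = 20.6732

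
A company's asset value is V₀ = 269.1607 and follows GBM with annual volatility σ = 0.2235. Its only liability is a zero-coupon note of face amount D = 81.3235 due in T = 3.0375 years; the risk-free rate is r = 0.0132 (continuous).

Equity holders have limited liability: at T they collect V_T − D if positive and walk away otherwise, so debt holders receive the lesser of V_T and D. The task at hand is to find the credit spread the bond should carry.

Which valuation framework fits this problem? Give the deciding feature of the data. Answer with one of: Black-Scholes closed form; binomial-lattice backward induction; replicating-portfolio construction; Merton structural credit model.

framework: Merton structural credit model

Key observation: with the firm-asset dynamics (V₀ = 269.1607) and a single zero-coupon liability of face 81.3235 given, debt value, spread, and default probability all derive from the option view of the balance sheet.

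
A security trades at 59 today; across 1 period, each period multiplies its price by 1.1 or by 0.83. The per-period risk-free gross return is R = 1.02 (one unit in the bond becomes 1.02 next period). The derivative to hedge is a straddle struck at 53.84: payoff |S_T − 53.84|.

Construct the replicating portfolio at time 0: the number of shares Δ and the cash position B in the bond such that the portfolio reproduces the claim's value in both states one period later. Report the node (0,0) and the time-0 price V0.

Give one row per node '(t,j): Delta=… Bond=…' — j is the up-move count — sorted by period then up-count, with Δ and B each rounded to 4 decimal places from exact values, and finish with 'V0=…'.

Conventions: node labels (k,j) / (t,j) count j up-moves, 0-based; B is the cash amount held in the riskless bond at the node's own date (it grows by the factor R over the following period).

(0,0): Delta=0.3886 Bond=-13.8809
V0=9.0450

The replicating-portfolio and risk-neutral prices coincide; use p* = (1.02−0.83)/(1.1−0.83) = 0.7037 for the latter.
Terminal payoffs: V(1,0)=4.8700, V(1,1)=11.0600
(0,0): S=59.0000. Δ = (V_up−V_dn)/(S_up−S_dn) = (11.0600−4.8700)/(64.9000−48.9700) = 0.3886. V = [p*·11.0600 + (1−p*)·4.8700]/1.02 = 9.0450. B = V − Δ·S = -13.8809.
Verification: the root portfolio costs Δ(0,0)·S0 + B(0,0) = 9.0450, matching V0.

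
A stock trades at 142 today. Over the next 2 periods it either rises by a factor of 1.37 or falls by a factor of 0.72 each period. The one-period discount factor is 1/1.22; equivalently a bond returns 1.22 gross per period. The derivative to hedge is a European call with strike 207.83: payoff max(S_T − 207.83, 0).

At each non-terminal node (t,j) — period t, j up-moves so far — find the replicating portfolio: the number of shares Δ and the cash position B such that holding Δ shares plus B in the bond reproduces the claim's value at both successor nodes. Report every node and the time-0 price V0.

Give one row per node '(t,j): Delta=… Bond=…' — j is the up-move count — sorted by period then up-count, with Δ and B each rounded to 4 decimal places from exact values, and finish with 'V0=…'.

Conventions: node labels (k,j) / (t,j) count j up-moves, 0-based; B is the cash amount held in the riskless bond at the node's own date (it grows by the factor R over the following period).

Under the risk-neutral measure, an up-move has probability p* = (R−d)/(u−d) = 0.7692 and values discount at R = 1.22.
At maturity the claim pays: V(2,0)=0.0000, V(2,1)=0.0000, V(2,2)=58.6898
Node (1,0) S=102.2400: V=(p*·0.0000+(1−p*)·0.0000)/1.22=0.0000; Δ=(0.0000−0.0000)/(140.0688−73.6128)=0.0000; B=V−Δ·S=0.0000
Node (1,1) S=194.5400: V=(p*·58.6898+(1−p*)·0.0000)/1.22=37.0049; Δ=(58.6898−0.0000)/(266.5198−140.0688)=0.4641; B=V−Δ·S=-53.2871
Node (0,0) S=142.0000: V=(p*·37.0049+(1−p*)·0.0000)/1.22=23.3322; Δ=(37.0049−0.0000)/(194.5400−102.2400)=0.4009; B=V−Δ·S=-33.5984
As a check, the time-0 holding Δ(0,0)·S0 + B(0,0) comes to 23.3322 — exactly V0.

(0,0): Delta=0.4009 Bond=-33.5984
(1,0): Delta=0.0000 Bond=0.0000
(1,1): Delta=0.4641 Bond=-53.2871
V0=23.3322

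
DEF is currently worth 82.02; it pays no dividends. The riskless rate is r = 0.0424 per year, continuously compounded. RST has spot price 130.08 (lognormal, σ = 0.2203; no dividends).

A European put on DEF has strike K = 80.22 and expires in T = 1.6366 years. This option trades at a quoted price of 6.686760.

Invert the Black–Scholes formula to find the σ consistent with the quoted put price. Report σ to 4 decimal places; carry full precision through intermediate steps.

sigma = 0.2476

At σ = 0.2476 the Black–Scholes value reproduces the quote:
σ√T = 0.2476·√1.6366 = 0.316754
d₁ = (ln(S/K) + (r+σ²/2)T) / (σ√T) = (ln(82.02/80.22) + (0.0424+0.2476²/2)·1.6366) / 0.316754 = (0.022190 + 0.119558) / 0.316754 = 0.447504
d₂ = d₁ − σ√T = 0.447504 − 0.316754 = 0.130750
e^{−rT} = 0.932961
N(−d₁) = 0.327256,  N(−d₂) = 0.447987
V = K·e^{−rT}·N(−d₂) − S·N(−d₁) = 33.528266 − 26.841506 = 6.686760 (equal to the quote); since ∂V/∂σ > 0 for all σ, the implied volatility is unique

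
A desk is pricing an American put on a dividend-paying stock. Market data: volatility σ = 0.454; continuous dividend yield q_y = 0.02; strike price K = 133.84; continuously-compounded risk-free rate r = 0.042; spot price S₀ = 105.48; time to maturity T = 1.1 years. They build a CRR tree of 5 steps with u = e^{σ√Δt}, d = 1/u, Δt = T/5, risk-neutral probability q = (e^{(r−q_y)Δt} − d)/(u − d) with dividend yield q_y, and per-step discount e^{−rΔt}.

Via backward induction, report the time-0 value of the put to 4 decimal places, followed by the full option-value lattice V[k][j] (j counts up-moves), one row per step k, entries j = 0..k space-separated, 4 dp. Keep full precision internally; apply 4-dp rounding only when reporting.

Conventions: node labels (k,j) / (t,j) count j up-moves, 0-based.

Δt=0.22000  u=1.23732  d=0.80820  q=0.45827  discount=0.99080
step 5 (expiry): payoffs max(K−S,0) = 97.4681 78.1563 48.5910 3.3279 0.0000 0.0000
k=4: (k=4,j=0): S=45.0036, K−S=88.8364, hold=87.8030 ⇒ V=88.8364 exercise | (k=4,j=1): S=68.8983, K−S=64.9417, hold=64.0132 ⇒ V=64.9417 exercise | (k=4,j=2): S=105.4800, K−S=28.3600, hold=27.5921 ⇒ V=28.3600 exercise | (k=4,j=3): S=161.4848, K−S=0.0000, hold=1.7862 ⇒ V=1.7862 continue | (k=4,j=4): S=247.2255, K−S=0.0000, hold=0.0000 ⇒ V=0.0000 continue
k=3: (k=3,j=0): S=55.6837, K−S=78.1563, hold=77.1698 ⇒ V=78.1563 exercise | (k=3,j=1): S=85.2490, K−S=48.5910, hold=47.7343 ⇒ V=48.5910 exercise | (k=3,j=2): S=130.5121, K−S=3.3279, hold=16.0332 ⇒ V=16.0332 continue | (k=3,j=3): S=199.8078, K−S=0.0000, hold=0.9587 ⇒ V=0.9587 continue
k=2: (k=2,j=0): S=68.8983, K−S=64.9417, hold=64.0132 ⇒ V=64.9417 exercise | (k=2,j=1): S=105.4800, K−S=28.3600, hold=33.3610 ⇒ V=33.3610 continue | (k=2,j=2): S=161.4848, K−S=0.0000, hold=9.0411 ⇒ V=9.0411 continue
k=1: (k=1,j=0): S=85.2490, K−S=48.5910, hold=50.0050 ⇒ V=50.0050 continue | (k=1,j=1): S=130.5121, K−S=3.3279, hold=22.0116 ⇒ V=22.0116 continue
k=0: (k=0,j=0): S=105.4800, K−S=28.3600, hold=36.8345 ⇒ V=36.8345 continue

price = 36.8345
tree:
36.8345
50.0050 22.0116
64.9417 33.3610 9.0411
78.1563 48.5910 16.0332 0.9587
88.8364 64.9417 28.3600 1.7862 0.0000
97.4681 78.1563 48.5910 3.3279 0.0000 0.0000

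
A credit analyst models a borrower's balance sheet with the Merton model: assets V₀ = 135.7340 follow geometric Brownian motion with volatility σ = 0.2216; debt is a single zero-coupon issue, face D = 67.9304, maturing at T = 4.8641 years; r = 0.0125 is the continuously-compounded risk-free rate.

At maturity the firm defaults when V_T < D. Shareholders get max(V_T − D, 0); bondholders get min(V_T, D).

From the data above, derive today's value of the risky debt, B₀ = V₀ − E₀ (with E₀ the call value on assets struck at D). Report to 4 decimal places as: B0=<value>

With assets at 135.7340 and a single debt payment of 67.9304 at 4.8641 years:
d₁ = [ln(V₀/D) + (r + σ²/2)T] / (σ√T)
   = [ln(135.7340/67.9304) + (0.0125 + 0.5·0.2216²)·4.8641] / (0.2216·√4.8641)
   = [0.692213 + 0.180231] / 0.488732 = 1.785117
d₂ = d₁ − σ√T = 1.785117 − 0.488732 = 1.296385
N(d₁) = 0.962879,  N(d₂) = 0.902579,  e^(−rT) = 0.941010
E₀ = V₀·N(d₁) − D·e^(−rT)·N(d₂)
   = 135.7340·0.962879 − 67.9304·0.941010·0.902579 = 72.999686
B₀ = V₀ − E₀ = 135.7340 − 72.999686 = 62.734314

B0=62.7343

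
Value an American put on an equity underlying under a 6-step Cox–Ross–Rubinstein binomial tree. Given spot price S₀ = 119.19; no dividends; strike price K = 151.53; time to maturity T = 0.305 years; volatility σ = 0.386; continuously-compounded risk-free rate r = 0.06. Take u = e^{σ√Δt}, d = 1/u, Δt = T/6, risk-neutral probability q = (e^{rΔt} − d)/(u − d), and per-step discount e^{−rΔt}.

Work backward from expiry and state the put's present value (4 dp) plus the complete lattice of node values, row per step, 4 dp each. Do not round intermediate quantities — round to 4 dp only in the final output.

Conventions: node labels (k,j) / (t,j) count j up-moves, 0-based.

price = 33.0756
tree:
33.0756
42.2744 23.9241
51.3807 32.5140 15.3356
59.7281 42.2744 22.7879 7.8512
67.3797 51.3807 32.3400 13.2137 2.4458
74.3935 59.7281 42.2744 21.5023 4.8655 0.0000
80.8228 67.3797 51.3807 32.3400 9.6792 0.0000 0.0000

Δt=0.05083, u=1.09093, d=0.91665, q=0.49578, disc=e^(-rΔt)=0.99695
k=6 terminal: V=max(K-S,0) → 80.8228 67.3797 51.3807 32.3400 9.6792 0.0000 0.0000
k=5: j=0 S=77.1365 intr=74.3935 cont=73.9321 V=74.3935[EX]; j=1 S=91.8019 intr=59.7281 cont=59.2666 V=59.7281[EX]; j=2 S=109.2556 intr=42.2744 cont=41.8129 V=42.2744[EX]; j=3 S=130.0277 intr=21.5023 cont=21.0409 V=21.5023[EX]; j=4 S=154.7490 intr=0.0000 cont=4.8655 V=4.8655[hold]; j=5 S=184.1704 intr=0.0000 cont=0.0000 V=0.0000[hold]
k=4: j=0 S=84.1503 intr=67.3797 cont=66.9182 V=67.3797[EX]; j=1 S=100.1493 intr=51.3807 cont=50.9193 V=51.3807[EX]; j=2 S=119.1900 intr=32.3400 cont=31.8785 V=32.3400[EX]; j=3 S=141.8508 intr=9.6792 cont=13.2137 V=13.2137[hold]; j=4 S=168.8200 intr=0.0000 cont=2.4458 V=2.4458[hold]
k=3: j=0 S=91.8019 intr=59.7281 cont=59.2666 V=59.7281[EX]; j=1 S=109.2556 intr=42.2744 cont=41.8129 V=42.2744[EX]; j=2 S=130.0277 intr=21.5023 cont=22.7879 V=22.7879[hold]; j=3 S=154.7490 intr=0.0000 cont=7.8512 V=7.8512[hold]
k=2: j=0 S=100.1493 intr=51.3807 cont=50.9193 V=51.3807[EX]; j=1 S=119.1900 intr=32.3400 cont=32.5140 V=32.5140[hold]; j=2 S=141.8508 intr=9.6792 cont=15.3356 V=15.3356[hold]
k=1: j=0 S=109.2556 intr=42.2744 cont=41.8989 V=42.2744[EX]; j=1 S=130.0277 intr=21.5023 cont=23.9241 V=23.9241[hold]
k=0: j=0 S=119.1900 intr=32.3400 cont=33.0756 V=33.0756[hold]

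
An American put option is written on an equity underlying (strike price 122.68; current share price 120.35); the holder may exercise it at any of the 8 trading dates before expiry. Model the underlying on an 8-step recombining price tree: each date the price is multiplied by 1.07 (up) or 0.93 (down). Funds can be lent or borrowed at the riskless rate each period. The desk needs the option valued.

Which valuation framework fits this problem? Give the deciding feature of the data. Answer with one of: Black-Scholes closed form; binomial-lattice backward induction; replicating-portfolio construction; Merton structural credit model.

Key observation: with exercise allowed before expiry on a discrete up/down model (8 steps from spot 120.35), the strike-122.68 put's value must be rolled back through the tree testing early exercise at each node.

framework: binomial-lattice backward induction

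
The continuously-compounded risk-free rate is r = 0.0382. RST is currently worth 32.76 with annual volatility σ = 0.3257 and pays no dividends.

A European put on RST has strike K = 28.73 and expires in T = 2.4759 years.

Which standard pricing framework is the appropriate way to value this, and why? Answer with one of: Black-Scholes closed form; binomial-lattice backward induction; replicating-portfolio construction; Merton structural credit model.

Key observation: with RST following a GBM at constant σ and r, the European put struck at 28.73 prices in closed form — nothing here needs a stepwise model or a balance sheet.

framework: Black-Scholes closed form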